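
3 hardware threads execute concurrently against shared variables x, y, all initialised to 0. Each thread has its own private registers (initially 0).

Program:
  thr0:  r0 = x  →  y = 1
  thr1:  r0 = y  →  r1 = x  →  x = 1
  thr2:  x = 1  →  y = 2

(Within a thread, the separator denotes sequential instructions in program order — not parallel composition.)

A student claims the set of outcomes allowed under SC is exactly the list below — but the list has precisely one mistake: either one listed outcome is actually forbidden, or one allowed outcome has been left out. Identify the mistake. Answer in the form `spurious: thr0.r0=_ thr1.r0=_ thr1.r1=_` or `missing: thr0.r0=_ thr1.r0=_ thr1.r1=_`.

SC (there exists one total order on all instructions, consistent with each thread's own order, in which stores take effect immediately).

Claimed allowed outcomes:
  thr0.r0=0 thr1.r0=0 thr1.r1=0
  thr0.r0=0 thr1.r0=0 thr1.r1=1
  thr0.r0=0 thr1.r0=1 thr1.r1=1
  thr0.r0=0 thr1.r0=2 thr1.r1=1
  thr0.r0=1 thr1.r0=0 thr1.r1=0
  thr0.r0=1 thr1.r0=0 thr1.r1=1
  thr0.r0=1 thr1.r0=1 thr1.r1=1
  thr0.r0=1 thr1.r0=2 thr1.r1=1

outcome vector order: (thr0.r0,thr1.r0,thr1.r1)
SC (9): 000; 001; 010; 011; 021; 100; 101; 111; 121
SC∖claimed = {010}

missing: thr0.r0=0 thr1.r0=1 thr1.r1=0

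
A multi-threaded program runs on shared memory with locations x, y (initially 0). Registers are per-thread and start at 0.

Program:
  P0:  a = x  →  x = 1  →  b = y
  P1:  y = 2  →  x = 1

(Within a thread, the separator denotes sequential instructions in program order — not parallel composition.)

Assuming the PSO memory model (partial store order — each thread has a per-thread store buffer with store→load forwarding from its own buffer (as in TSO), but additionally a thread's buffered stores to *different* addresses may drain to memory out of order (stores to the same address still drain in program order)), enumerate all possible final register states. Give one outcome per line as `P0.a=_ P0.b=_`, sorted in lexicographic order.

outcome vector order: (P0.a,P0.b)
|PSO outcomes| = 4

P0.a=0 P0.b=0
P0.a=0 P0.b=2
P0.a=1 P0.b=0
P0.a=1 P0.b=2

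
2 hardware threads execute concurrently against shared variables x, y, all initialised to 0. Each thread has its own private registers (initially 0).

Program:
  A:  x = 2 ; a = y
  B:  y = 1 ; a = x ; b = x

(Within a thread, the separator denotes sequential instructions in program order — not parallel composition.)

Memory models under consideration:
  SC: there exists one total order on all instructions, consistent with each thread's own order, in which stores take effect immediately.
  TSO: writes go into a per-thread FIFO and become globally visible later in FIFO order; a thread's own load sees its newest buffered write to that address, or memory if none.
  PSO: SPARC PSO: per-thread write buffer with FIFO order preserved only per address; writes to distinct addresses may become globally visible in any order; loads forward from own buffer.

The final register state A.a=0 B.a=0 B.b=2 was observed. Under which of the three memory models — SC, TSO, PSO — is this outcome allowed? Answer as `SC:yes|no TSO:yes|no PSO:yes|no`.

SC:no TSO:yes PSO:yes

outcome vector order: (A.a,B.a,B.b)
under SC → <0 2 2>; <1 0 0>; <1 0 2>; <1 2 2>
under TSO → <0 0 0>; <0 0 2>; <0 2 2>; <1 0 0>; <1 0 2>; <1 2 2>
under PSO → <0 0 0>; <0 0 2>; <0 2 2>; <1 0 0>; <1 0 2>; <1 2 2>
target <0 0 2> ∈ {TSO,PSO}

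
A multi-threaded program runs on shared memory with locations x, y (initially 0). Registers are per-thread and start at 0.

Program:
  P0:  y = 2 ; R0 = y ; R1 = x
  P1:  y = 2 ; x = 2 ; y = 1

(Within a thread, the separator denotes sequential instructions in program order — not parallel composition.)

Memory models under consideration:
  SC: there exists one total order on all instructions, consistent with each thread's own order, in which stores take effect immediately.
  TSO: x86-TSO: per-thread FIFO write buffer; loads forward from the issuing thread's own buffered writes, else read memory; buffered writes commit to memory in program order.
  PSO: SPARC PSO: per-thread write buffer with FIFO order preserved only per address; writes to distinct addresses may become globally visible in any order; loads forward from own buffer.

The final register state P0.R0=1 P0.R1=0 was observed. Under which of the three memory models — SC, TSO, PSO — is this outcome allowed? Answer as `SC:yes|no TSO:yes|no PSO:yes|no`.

SC:no TSO:no PSO:yes

outcome vector order: (P0.R0,P0.R1)
[SC] allowed = {(1,2); (2,0); (2,2)}
[TSO] allowed = {(1,2); (2,0); (2,2)}
[PSO] allowed = {(1,0); (1,2); (2,0); (2,2)}
target (1,0) ∈ {PSO}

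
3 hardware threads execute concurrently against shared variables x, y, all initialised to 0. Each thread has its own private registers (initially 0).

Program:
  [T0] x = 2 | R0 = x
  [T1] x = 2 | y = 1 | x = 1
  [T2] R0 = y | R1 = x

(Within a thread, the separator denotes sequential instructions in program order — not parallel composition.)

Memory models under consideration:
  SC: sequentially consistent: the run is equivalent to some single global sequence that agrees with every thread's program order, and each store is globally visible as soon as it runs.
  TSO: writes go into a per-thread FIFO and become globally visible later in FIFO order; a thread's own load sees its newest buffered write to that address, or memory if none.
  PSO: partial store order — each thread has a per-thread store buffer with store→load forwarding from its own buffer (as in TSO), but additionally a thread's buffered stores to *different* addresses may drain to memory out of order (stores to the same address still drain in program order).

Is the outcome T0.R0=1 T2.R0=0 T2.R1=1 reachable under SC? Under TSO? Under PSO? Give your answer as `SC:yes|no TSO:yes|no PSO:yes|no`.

outcome vector order: (T0.R0,T2.R0,T2.R1)
[SC] allowed = {100; 101; 102; 111; 112; 200; 201; 202; 211; 212}
[TSO] allowed = {100; 101; 102; 111; 112; 200; 201; 202; 211; 212}
[PSO] allowed = {100; 101; 102; 110; 111; 112; 200; 201; 202; 210; 211; 212}
target 101 ∈ {SC,TSO,PSO}

SC:yes TSO:yes PSO:yes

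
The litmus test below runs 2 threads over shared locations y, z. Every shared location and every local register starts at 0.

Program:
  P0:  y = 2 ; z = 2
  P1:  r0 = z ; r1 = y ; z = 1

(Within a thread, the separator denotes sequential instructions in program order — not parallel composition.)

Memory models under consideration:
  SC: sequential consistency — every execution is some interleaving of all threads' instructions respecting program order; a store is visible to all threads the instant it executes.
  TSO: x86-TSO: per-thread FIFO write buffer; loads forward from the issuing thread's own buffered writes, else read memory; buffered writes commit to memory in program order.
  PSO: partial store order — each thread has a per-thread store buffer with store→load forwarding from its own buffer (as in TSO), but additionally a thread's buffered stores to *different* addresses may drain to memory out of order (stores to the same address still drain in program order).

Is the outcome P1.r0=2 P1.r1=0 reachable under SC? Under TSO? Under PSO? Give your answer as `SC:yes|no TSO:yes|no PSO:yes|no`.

outcome vector order: (P1.r0,P1.r1)
under SC → (0,0) (0,2) (2,2)
under TSO → (0,0) (0,2) (2,2)
under PSO → (0,0) (0,2) (2,0) (2,2)
target (2,0) ∈ {PSO}

SC:no TSO:no PSO:yes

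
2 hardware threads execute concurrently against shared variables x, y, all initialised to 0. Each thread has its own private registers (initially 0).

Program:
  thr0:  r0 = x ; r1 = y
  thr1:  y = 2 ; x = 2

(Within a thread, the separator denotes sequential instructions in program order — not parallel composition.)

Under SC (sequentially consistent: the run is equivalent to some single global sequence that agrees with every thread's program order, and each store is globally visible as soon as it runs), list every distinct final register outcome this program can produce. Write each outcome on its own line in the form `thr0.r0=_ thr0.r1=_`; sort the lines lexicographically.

outcome vector order: (thr0.r0,thr0.r1)
|SC outcomes| = 3

thr0.r0=0 thr0.r1=0
thr0.r0=0 thr0.r1=2
thr0.r0=2 thr0.r1=2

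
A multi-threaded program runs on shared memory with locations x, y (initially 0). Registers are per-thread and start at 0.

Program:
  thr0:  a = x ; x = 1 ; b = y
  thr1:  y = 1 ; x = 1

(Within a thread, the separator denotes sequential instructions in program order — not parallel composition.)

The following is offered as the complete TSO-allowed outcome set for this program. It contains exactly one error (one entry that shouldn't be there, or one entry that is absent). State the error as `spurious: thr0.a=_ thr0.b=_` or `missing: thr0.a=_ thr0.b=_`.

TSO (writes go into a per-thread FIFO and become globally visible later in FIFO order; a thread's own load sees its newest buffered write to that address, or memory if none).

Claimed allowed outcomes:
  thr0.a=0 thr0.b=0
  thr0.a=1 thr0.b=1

outcome vector order: (thr0.a,thr0.b)
TSO: 3 outcomes — {00; 01; 11}
TSO∖claimed = {01}

missing: thr0.a=0 thr0.b=1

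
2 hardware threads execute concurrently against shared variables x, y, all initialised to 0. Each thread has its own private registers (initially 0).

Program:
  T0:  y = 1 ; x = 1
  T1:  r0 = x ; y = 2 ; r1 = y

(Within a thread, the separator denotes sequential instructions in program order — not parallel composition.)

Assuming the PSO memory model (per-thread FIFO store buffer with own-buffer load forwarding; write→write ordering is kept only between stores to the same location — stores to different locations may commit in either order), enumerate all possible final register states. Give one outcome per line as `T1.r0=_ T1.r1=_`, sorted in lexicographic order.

T1.r0=0 T1.r1=1
T1.r0=0 T1.r1=2
T1.r0=1 T1.r1=1
T1.r0=1 T1.r1=2

outcome vector order: (T1.r0,T1.r1)
|PSO outcomes| = 4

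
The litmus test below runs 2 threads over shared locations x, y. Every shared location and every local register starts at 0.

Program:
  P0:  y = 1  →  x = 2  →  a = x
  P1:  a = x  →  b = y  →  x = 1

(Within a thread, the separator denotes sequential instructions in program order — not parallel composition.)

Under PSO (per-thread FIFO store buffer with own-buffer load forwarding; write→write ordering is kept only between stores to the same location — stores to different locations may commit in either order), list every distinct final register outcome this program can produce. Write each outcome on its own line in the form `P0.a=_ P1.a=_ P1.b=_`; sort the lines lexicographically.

outcome vector order: (P0.a,P1.a,P1.b)
|PSO outcomes| = 8

P0.a=1 P1.a=0 P1.b=0
P0.a=1 P1.a=0 P1.b=1
P0.a=1 P1.a=2 P1.b=0
P0.a=1 P1.a=2 P1.b=1
P0.a=2 P1.a=0 P1.b=0
P0.a=2 P1.a=0 P1.b=1
P0.a=2 P1.a=2 P1.b=0
P0.a=2 P1.a=2 P1.b=1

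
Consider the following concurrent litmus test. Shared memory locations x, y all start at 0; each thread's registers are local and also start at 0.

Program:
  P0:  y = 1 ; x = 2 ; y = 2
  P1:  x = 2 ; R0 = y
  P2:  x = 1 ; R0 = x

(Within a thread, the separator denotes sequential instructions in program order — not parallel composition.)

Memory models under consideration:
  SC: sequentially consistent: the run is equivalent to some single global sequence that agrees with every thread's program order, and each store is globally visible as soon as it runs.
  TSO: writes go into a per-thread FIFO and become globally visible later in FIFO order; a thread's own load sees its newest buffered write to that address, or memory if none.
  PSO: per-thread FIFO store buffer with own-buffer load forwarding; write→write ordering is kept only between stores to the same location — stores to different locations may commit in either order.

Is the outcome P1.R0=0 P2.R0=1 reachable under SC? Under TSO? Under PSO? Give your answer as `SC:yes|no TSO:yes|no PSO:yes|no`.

outcome vector order: (P1.R0,P2.R0)
SC (6): 0/1 0/2 1/1 1/2 2/1 2/2
TSO (6): 0/1 0/2 1/1 1/2 2/1 2/2
PSO (6): 0/1 0/2 1/1 1/2 2/1 2/2
target 0/1 ∈ {SC,TSO,PSO}

SC:yes TSO:yes PSO:yes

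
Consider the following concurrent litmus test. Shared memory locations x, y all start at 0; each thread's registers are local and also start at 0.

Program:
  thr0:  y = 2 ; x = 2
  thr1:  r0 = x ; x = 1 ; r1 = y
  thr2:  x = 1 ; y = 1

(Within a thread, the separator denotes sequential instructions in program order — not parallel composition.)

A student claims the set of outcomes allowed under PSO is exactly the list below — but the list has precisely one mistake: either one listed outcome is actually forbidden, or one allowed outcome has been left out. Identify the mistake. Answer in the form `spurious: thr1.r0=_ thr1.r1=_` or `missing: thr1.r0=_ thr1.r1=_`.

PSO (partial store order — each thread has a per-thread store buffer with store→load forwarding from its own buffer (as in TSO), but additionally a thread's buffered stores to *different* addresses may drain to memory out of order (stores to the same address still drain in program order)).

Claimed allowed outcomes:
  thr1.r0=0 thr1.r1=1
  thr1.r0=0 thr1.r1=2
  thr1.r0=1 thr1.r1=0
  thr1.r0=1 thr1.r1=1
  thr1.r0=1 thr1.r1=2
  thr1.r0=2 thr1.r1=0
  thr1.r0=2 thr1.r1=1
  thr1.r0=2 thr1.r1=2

outcome vector order: (thr1.r0,thr1.r1)
PSO: 9 outcomes — {0/0, 0/1, 0/2, 1/0, 1/1, 1/2, 2/0, 2/1, 2/2}
PSO∖claimed = {0/0}

missing: thr1.r0=0 thr1.r1=0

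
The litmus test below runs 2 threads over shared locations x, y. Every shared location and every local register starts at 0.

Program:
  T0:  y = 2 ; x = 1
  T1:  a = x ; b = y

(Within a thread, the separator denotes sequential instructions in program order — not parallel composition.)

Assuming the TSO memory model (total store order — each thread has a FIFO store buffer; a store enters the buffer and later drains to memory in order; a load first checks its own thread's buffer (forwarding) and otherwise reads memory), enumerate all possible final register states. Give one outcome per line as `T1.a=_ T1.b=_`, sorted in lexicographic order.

outcome vector order: (T1.a,T1.b)
|TSO outcomes| = 3

T1.a=0 T1.b=0
T1.a=0 T1.b=2
T1.a=1 T1.b=2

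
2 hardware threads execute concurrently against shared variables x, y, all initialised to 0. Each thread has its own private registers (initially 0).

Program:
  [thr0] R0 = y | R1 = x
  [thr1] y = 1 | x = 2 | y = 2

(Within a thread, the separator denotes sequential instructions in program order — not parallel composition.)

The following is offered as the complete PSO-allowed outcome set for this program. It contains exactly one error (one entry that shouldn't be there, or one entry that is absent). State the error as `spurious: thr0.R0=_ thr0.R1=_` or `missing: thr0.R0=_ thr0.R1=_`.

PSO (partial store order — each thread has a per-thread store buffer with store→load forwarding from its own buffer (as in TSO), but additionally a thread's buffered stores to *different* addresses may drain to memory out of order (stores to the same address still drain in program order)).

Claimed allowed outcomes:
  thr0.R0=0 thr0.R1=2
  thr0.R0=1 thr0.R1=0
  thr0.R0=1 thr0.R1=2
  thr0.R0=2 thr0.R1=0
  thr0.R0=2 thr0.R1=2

outcome vector order: (thr0.R0,thr0.R1)
under PSO → <0 0>, <0 2>, <1 0>, <1 2>, <2 0>, <2 2>
PSO∖claimed = {<0 0>}

missing: thr0.R0=0 thr0.R1=0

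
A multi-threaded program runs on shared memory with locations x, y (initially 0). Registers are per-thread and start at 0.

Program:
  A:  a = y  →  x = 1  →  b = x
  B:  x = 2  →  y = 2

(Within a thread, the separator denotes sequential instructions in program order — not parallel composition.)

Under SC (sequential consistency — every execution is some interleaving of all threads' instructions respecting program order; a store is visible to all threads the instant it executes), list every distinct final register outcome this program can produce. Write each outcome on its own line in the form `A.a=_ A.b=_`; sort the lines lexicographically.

outcome vector order: (A.a,A.b)
|SC outcomes| = 3

A.a=0 A.b=1
A.a=0 A.b=2
A.a=2 A.b=1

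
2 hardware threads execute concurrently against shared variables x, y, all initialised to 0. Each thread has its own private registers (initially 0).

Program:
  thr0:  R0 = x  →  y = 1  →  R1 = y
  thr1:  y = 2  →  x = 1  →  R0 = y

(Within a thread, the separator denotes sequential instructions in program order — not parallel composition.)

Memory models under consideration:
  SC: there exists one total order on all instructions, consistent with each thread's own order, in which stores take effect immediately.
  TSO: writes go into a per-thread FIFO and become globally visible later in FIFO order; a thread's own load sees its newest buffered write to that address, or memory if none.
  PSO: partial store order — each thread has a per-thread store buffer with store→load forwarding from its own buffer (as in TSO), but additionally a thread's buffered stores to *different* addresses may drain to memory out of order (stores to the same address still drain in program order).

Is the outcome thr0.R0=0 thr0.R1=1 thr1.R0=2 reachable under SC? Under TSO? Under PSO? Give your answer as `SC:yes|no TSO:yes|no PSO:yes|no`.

SC:yes TSO:yes PSO:yes

outcome vector order: (thr0.R0,thr0.R1,thr1.R0)
[SC] allowed = {<0 1 1>; <0 1 2>; <0 2 2>; <1 1 1>; <1 1 2>}
[TSO] allowed = {<0 1 1>; <0 1 2>; <0 2 2>; <1 1 1>; <1 1 2>}
[PSO] allowed = {<0 1 1>; <0 1 2>; <0 2 2>; <1 1 1>; <1 1 2>; <1 2 2>}
target <0 1 2> ∈ {SC,TSO,PSO}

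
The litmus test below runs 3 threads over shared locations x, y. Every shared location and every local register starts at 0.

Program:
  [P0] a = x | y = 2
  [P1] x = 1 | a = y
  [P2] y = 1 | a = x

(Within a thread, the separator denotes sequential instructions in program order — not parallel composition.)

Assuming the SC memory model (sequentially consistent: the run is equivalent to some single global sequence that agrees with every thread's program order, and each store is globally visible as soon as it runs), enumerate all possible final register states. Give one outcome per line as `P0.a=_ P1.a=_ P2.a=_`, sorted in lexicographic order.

P0.a=0 P1.a=0 P2.a=1
P0.a=0 P1.a=1 P2.a=0
P0.a=0 P1.a=1 P2.a=1
P0.a=0 P1.a=2 P2.a=0
P0.a=0 P1.a=2 P2.a=1
P0.a=1 P1.a=0 P2.a=1
P0.a=1 P1.a=1 P2.a=0
P0.a=1 P1.a=1 P2.a=1
P0.a=1 P1.a=2 P2.a=0
P0.a=1 P1.a=2 P2.a=1

outcome vector order: (P0.a,P1.a,P2.a)
|SC outcomes| = 10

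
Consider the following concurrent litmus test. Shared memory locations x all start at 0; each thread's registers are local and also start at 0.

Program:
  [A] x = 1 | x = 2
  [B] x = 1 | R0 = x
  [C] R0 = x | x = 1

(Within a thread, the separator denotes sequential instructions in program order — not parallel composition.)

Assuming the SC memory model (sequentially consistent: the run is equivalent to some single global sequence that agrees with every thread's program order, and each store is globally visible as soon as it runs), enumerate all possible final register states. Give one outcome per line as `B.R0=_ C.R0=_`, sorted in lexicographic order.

B.R0=1 C.R0=0
B.R0=1 C.R0=1
B.R0=1 C.R0=2
B.R0=2 C.R0=0
B.R0=2 C.R0=1
B.R0=2 C.R0=2

outcome vector order: (B.R0,C.R0)
|SC outcomes| = 6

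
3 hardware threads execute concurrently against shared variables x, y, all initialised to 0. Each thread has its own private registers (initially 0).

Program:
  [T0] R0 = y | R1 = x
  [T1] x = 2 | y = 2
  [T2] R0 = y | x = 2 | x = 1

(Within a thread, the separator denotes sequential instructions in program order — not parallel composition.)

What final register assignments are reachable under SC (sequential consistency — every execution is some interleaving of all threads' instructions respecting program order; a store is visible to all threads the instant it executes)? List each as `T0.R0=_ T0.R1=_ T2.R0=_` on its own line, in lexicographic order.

T0.R0=0 T0.R1=0 T2.R0=0
T0.R0=0 T0.R1=0 T2.R0=2
T0.R0=0 T0.R1=1 T2.R0=0
T0.R0=0 T0.R1=1 T2.R0=2
T0.R0=0 T0.R1=2 T2.R0=0
T0.R0=0 T0.R1=2 T2.R0=2
T0.R0=2 T0.R1=1 T2.R0=0
T0.R0=2 T0.R1=1 T2.R0=2
T0.R0=2 T0.R1=2 T2.R0=0
T0.R0=2 T0.R1=2 T2.R0=2

outcome vector order: (T0.R0,T0.R1,T2.R0)
|SC outcomes| = 10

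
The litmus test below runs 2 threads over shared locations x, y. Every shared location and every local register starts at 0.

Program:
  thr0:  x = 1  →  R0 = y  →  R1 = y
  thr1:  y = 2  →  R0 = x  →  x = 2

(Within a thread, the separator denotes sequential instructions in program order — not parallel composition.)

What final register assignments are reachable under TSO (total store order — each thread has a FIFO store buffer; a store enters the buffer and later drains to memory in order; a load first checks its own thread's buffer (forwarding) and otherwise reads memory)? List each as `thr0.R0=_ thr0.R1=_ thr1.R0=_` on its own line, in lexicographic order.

outcome vector order: (thr0.R0,thr0.R1,thr1.R0)
|TSO outcomes| = 6

thr0.R0=0 thr0.R1=0 thr1.R0=0
thr0.R0=0 thr0.R1=0 thr1.R0=1
thr0.R0=0 thr0.R1=2 thr1.R0=0
thr0.R0=0 thr0.R1=2 thr1.R0=1
thr0.R0=2 thr0.R1=2 thr1.R0=0
thr0.R0=2 thr0.R1=2 thr1.R0=1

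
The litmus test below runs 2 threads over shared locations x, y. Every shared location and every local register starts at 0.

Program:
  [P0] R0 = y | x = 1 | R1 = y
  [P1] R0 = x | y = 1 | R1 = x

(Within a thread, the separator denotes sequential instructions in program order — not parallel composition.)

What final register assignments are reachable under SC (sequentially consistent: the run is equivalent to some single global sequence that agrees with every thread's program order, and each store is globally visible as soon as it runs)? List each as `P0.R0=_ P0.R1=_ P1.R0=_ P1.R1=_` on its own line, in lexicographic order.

P0.R0=0 P0.R1=0 P1.R0=0 P1.R1=1
P0.R0=0 P0.R1=0 P1.R0=1 P1.R1=1
P0.R0=0 P0.R1=1 P1.R0=0 P1.R1=0
P0.R0=0 P0.R1=1 P1.R0=0 P1.R1=1
P0.R0=0 P0.R1=1 P1.R0=1 P1.R1=1
P0.R0=1 P0.R1=1 P1.R0=0 P1.R1=0
P0.R0=1 P0.R1=1 P1.R0=0 P1.R1=1

outcome vector order: (P0.R0,P0.R1,P1.R0,P1.R1)
|SC outcomes| = 7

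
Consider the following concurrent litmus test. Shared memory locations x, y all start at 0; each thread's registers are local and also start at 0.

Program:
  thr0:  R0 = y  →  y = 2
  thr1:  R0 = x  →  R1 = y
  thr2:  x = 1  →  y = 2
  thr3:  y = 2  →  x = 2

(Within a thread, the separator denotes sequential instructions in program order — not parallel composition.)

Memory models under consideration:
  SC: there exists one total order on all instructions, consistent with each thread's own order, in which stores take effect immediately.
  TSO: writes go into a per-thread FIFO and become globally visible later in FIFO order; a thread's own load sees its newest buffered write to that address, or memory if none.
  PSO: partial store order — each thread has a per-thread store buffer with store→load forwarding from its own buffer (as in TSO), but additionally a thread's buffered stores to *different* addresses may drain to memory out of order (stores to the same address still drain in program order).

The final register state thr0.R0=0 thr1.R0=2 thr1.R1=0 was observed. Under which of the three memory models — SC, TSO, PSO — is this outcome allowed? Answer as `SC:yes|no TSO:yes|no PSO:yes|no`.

outcome vector order: (thr0.R0,thr1.R0,thr1.R1)
SC (10): <0 0 0>; <0 0 2>; <0 1 0>; <0 1 2>; <0 2 2>; <2 0 0>; <2 0 2>; <2 1 0>; <2 1 2>; <2 2 2>
TSO (10): <0 0 0>; <0 0 2>; <0 1 0>; <0 1 2>; <0 2 2>; <2 0 0>; <2 0 2>; <2 1 0>; <2 1 2>; <2 2 2>
PSO (12): <0 0 0>; <0 0 2>; <0 1 0>; <0 1 2>; <0 2 0>; <0 2 2>; <2 0 0>; <2 0 2>; <2 1 0>; <2 1 2>; <2 2 0>; <2 2 2>
target <0 2 0> ∈ {PSO}

SC:no TSO:no PSO:yes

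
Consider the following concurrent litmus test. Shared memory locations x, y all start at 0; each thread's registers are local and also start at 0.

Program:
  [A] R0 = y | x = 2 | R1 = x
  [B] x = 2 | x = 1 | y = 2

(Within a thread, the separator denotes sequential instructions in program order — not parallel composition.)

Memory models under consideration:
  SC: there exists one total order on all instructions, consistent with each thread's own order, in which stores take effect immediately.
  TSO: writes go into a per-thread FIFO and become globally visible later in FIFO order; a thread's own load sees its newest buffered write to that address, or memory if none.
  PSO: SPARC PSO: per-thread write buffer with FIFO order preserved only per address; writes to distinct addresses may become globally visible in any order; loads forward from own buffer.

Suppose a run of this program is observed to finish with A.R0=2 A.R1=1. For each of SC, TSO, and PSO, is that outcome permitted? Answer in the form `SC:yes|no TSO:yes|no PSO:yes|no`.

outcome vector order: (A.R0,A.R1)
SC: 3 outcomes — {(0,1), (0,2), (2,2)}
TSO: 3 outcomes — {(0,1), (0,2), (2,2)}
PSO: 4 outcomes — {(0,1), (0,2), (2,1), (2,2)}
target (2,1) ∈ {PSO}

SC:no TSO:no PSO:yes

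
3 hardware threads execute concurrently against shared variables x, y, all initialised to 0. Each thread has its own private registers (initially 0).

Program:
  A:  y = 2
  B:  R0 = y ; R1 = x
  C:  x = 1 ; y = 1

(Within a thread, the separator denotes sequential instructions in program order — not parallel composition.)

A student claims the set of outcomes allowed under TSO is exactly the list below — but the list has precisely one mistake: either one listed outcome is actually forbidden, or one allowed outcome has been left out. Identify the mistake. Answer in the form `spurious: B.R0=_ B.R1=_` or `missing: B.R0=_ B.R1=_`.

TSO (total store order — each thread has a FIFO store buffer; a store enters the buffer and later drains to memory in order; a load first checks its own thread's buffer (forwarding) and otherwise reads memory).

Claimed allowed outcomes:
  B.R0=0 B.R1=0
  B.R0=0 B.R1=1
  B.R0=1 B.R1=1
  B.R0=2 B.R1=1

missing: B.R0=2 B.R1=0

outcome vector order: (B.R0,B.R1)
TSO (5): <0 0> <0 1> <1 1> <2 0> <2 1>
TSO∖claimed = {<2 0>}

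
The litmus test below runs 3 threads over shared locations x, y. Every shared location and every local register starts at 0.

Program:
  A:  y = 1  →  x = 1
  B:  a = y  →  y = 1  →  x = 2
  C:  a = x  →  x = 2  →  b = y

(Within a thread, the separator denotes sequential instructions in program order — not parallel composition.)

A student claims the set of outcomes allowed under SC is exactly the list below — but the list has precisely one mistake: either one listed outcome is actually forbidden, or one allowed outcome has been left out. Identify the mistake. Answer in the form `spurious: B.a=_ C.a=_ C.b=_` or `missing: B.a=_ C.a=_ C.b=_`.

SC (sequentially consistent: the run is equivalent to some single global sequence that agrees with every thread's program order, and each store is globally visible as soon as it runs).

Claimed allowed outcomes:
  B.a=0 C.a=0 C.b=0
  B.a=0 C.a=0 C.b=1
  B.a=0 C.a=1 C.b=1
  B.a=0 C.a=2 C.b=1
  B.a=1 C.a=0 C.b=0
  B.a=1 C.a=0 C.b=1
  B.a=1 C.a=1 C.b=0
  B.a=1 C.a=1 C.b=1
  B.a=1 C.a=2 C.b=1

spurious: B.a=1 C.a=1 C.b=0

outcome vector order: (B.a,C.a,C.b)
SC: 8 outcomes — {<0 0 0>; <0 0 1>; <0 1 1>; <0 2 1>; <1 0 0>; <1 0 1>; <1 1 1>; <1 2 1>}
claimed∖SC = {<1 1 0>}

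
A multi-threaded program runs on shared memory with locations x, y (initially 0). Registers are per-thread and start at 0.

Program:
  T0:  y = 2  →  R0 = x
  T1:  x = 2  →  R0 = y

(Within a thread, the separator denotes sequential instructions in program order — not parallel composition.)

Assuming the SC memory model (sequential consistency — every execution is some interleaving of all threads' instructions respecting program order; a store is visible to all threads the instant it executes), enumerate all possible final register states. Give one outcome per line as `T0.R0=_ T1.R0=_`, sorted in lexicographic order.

T0.R0=0 T1.R0=2
T0.R0=2 T1.R0=0
T0.R0=2 T1.R0=2

outcome vector order: (T0.R0,T1.R0)
|SC outcomes| = 3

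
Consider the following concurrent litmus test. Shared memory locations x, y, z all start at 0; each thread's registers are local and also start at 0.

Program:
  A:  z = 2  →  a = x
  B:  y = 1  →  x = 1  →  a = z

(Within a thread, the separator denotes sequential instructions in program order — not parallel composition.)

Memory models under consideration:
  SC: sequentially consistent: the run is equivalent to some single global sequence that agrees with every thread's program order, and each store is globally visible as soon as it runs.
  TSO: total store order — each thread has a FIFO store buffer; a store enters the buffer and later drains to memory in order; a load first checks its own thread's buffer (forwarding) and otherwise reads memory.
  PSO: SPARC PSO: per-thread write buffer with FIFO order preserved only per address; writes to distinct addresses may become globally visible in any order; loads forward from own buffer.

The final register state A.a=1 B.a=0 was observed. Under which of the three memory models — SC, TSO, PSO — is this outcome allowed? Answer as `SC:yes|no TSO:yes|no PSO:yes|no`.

outcome vector order: (A.a,B.a)
under SC → <0 2>; <1 0>; <1 2>
under TSO → <0 0>; <0 2>; <1 0>; <1 2>
under PSO → <0 0>; <0 2>; <1 0>; <1 2>
target <1 0> ∈ {SC,TSO,PSO}

SC:yes TSO:yes PSO:yes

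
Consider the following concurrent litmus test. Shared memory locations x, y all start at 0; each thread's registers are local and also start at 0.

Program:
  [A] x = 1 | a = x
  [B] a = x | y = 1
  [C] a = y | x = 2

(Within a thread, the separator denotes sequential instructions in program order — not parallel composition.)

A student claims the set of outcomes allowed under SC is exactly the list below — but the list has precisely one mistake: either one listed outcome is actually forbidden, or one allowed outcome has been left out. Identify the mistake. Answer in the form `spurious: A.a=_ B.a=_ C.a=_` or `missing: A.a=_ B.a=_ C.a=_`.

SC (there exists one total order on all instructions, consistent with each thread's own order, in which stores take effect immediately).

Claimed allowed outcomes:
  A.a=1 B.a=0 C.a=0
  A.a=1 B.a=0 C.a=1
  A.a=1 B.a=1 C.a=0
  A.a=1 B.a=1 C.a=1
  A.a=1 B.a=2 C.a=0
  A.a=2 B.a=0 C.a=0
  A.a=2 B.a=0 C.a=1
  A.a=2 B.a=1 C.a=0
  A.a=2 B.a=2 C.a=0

missing: A.a=2 B.a=1 C.a=1

outcome vector order: (A.a,B.a,C.a)
under SC → 1/0/0, 1/0/1, 1/1/0, 1/1/1, 1/2/0, 2/0/0, 2/0/1, 2/1/0, 2/1/1, 2/2/0
SC∖claimed = {2/1/1}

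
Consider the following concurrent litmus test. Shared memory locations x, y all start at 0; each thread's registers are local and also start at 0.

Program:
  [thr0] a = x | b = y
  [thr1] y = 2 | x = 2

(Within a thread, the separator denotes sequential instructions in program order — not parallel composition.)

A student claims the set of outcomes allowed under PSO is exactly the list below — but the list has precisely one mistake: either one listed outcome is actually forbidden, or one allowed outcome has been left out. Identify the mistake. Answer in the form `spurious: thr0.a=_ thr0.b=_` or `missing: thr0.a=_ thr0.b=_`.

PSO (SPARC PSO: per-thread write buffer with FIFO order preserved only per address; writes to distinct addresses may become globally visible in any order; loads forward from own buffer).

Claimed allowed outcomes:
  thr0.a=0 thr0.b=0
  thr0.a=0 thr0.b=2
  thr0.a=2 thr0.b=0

outcome vector order: (thr0.a,thr0.b)
under PSO → (0,0) (0,2) (2,0) (2,2)
PSO∖claimed = {(2,2)}

missing: thr0.a=2 thr0.b=2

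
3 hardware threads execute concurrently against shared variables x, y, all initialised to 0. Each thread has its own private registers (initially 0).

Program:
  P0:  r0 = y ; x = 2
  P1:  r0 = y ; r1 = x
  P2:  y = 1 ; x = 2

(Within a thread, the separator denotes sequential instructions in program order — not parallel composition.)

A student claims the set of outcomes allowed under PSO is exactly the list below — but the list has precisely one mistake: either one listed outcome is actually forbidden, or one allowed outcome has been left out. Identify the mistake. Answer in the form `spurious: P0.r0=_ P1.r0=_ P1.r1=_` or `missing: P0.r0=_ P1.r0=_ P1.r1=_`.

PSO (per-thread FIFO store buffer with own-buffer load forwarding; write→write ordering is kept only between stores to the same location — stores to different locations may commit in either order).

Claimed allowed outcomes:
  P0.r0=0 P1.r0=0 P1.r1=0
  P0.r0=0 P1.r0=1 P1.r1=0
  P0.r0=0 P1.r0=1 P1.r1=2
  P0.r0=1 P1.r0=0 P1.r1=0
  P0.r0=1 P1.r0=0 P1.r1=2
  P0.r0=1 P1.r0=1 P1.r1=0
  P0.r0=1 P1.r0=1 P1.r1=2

outcome vector order: (P0.r0,P1.r0,P1.r1)
[PSO] allowed = {000; 002; 010; 012; 100; 102; 110; 112}
PSO∖claimed = {002}

missing: P0.r0=0 P1.r0=0 P1.r1=2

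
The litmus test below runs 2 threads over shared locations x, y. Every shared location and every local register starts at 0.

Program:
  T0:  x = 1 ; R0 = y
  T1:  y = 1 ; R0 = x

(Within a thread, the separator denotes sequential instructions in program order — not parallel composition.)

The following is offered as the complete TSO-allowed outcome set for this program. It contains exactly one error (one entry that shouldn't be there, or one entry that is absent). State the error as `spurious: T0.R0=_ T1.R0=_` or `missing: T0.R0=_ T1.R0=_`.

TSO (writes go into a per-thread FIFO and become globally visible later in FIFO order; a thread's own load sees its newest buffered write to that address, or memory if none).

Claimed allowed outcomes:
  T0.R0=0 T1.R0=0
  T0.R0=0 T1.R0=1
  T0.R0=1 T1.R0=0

missing: T0.R0=1 T1.R0=1

outcome vector order: (T0.R0,T1.R0)
under TSO → <0 0> <0 1> <1 0> <1 1>
TSO∖claimed = {<1 1>}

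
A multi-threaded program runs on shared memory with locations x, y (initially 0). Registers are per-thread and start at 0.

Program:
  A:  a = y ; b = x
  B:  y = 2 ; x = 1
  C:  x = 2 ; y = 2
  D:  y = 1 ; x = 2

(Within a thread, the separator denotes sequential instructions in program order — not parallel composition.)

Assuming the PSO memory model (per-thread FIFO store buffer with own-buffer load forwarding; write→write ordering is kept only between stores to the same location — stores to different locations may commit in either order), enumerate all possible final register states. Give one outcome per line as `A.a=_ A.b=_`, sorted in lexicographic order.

A.a=0 A.b=0
A.a=0 A.b=1
A.a=0 A.b=2
A.a=1 A.b=0
A.a=1 A.b=1
A.a=1 A.b=2
A.a=2 A.b=0
A.a=2 A.b=1
A.a=2 A.b=2

outcome vector order: (A.a,A.b)
|PSO outcomes| = 9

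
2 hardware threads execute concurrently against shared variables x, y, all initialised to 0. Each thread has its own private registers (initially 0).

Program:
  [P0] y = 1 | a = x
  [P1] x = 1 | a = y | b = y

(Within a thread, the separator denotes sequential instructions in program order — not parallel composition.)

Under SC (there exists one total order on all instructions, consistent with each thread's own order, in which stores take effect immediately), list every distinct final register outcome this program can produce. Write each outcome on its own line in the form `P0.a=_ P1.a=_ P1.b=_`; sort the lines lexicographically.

outcome vector order: (P0.a,P1.a,P1.b)
|SC outcomes| = 4

P0.a=0 P1.a=1 P1.b=1
P0.a=1 P1.a=0 P1.b=0
P0.a=1 P1.a=0 P1.b=1
P0.a=1 P1.a=1 P1.b=1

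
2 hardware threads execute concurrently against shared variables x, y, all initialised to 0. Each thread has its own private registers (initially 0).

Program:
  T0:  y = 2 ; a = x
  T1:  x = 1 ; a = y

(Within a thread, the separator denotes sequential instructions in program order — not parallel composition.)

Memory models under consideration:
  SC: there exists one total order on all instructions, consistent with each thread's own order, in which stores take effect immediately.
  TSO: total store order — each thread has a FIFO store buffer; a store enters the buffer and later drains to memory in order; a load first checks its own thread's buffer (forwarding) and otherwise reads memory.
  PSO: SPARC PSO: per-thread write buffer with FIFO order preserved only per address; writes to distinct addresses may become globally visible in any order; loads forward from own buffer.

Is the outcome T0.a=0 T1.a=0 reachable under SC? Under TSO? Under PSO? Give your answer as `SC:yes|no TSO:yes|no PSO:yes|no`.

outcome vector order: (T0.a,T1.a)
SC: 3 outcomes — {<0 2> <1 0> <1 2>}
TSO: 4 outcomes — {<0 0> <0 2> <1 0> <1 2>}
PSO: 4 outcomes — {<0 0> <0 2> <1 0> <1 2>}
target <0 0> ∈ {TSO,PSO}

SC:no TSO:yes PSO:yes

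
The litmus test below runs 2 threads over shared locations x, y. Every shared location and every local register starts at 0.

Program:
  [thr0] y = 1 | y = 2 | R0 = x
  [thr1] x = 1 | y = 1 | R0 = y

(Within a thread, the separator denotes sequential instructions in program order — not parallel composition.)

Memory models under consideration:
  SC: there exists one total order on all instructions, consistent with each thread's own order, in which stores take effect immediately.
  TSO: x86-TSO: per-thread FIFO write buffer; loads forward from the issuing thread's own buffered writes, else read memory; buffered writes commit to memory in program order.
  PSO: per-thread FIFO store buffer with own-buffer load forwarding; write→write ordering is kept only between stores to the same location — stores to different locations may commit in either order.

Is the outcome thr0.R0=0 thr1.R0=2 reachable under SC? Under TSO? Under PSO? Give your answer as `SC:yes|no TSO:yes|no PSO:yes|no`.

SC:no TSO:yes PSO:yes

outcome vector order: (thr0.R0,thr1.R0)
SC: 3 outcomes — {0/1 1/1 1/2}
TSO: 4 outcomes — {0/1 0/2 1/1 1/2}
PSO: 4 outcomes — {0/1 0/2 1/1 1/2}
target 0/2 ∈ {TSO,PSO}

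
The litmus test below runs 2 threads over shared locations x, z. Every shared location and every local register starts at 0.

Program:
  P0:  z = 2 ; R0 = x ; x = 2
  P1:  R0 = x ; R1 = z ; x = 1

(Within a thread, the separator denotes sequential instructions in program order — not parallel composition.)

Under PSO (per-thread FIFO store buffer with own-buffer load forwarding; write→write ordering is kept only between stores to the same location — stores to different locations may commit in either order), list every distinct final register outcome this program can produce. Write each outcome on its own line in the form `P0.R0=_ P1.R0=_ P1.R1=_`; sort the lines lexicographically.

P0.R0=0 P1.R0=0 P1.R1=0
P0.R0=0 P1.R0=0 P1.R1=2
P0.R0=0 P1.R0=2 P1.R1=0
P0.R0=0 P1.R0=2 P1.R1=2
P0.R0=1 P1.R0=0 P1.R1=0
P0.R0=1 P1.R0=0 P1.R1=2

outcome vector order: (P0.R0,P1.R0,P1.R1)
|PSO outcomes| = 6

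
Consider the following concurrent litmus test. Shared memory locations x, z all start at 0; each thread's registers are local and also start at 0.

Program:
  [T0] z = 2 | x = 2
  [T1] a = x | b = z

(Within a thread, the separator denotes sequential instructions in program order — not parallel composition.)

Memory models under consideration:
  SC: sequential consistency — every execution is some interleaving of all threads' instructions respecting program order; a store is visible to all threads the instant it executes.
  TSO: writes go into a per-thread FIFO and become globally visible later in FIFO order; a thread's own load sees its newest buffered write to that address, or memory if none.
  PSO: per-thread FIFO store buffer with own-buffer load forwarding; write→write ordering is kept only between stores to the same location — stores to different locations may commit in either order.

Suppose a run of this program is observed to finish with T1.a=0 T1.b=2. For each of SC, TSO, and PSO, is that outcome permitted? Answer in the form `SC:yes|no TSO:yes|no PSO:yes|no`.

SC:yes TSO:yes PSO:yes

outcome vector order: (T1.a,T1.b)
SC (3): 0/0, 0/2, 2/2
TSO (3): 0/0, 0/2, 2/2
PSO (4): 0/0, 0/2, 2/0, 2/2
target 0/2 ∈ {SC,TSO,PSO}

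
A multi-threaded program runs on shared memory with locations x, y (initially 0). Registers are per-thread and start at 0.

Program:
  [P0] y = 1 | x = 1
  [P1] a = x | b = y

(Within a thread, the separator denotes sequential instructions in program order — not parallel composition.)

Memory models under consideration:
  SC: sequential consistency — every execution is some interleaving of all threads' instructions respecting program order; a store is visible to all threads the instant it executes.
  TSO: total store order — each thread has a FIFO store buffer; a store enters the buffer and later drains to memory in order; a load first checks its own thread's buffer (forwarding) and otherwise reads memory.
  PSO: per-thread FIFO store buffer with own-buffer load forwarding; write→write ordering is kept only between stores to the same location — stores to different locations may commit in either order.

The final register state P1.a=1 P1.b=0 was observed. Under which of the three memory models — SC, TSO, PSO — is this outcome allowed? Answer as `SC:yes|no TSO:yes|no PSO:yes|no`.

SC:no TSO:no PSO:yes

outcome vector order: (P1.a,P1.b)
[SC] allowed = {<0 0> <0 1> <1 1>}
[TSO] allowed = {<0 0> <0 1> <1 1>}
[PSO] allowed = {<0 0> <0 1> <1 0> <1 1>}
target <1 0> ∈ {PSO}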